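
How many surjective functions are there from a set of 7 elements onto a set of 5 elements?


By inclusion-exclusion on which target elements are missed, the number of surjections from an n-set onto a k-set is
surj(n, k) = sum_{j=0}^{k} (-1)^j C(k, j) (k - j)^n.
Equivalently surj(n, k) = k! * S(n, k), where S(n, k) is the Stirling number of the second kind.
For n = 7, k = 5:
S(7, 5) = 140, so
surj = 5! * 140 = 120 * 140 = 16800.

16800


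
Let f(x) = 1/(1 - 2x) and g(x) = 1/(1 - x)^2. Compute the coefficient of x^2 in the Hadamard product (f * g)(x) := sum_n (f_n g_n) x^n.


f has coefficients f_k = 2^k. For g = 1/(1 - x)^2 the coefficient is g_k = C(k + 1, 1) = k + 1. The Hadamard coefficient is (f * g)_k = 2^k * (k + 1).
For k = 2: 2^2 * 3 = 4 * 3 = 12.

12


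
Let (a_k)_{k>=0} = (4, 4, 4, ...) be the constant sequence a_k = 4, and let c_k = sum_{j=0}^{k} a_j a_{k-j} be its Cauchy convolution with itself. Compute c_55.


Since a_j = 4 for all j >= 0, the convolution sum becomes
c_k = sum_{j=0}^{k} 4 * 4 = 16 * (k + 1).
Equivalently, the generating function of (a_k) is 4/(1 - x) and its square is 16/(1 - x)^2 = sum_{k>=0} 16(k + 1) x^k.
For k = 55: 16 * 56 = 896.

896


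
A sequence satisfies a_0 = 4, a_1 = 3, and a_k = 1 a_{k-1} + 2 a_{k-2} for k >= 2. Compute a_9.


The characteristic equation is t^2 - 1 t - 2 = 0, with roots r_1 = 2 and r_2 = -1 (so c_1 = r_1 + r_2, c_2 = -r_1 r_2 as required).
One can use the closed form a_n = A r_1^n + B r_2^n, but direct iteration is more reliable:
a_0 = 4, a_1 = 3, a_2 = 11, a_3 = 17, a_4 = 39, a_5 = 73, a_6 = 151, a_7 = 297, a_8 = 599, a_9 = 1193.
So a_9 = 1193.

1193


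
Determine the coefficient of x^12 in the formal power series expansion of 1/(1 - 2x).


The geometric series identity gives 1/(1 - c x) = sum_{k>=0} c^k x^k, so the coefficient of x^k is c^k.
Here c = 2 and k = 12.
Computing: 2^12 = 4096

4096


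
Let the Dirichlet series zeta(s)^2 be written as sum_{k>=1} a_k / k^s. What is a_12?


The Dirichlet convolution of the constant function 1 with itself gives (1 * 1)(k) = sum_{d | k} 1 = d(k), the number of positive divisors of k.
Since zeta(s) = sum_{k>=1} 1/k^s, we have zeta(s)^2 = sum_{k>=1} d(k)/k^s, so a_k = d(k).
For k = 12: the divisors are 1, 2, 3, 4, 6, 12.
Count = 6.

6


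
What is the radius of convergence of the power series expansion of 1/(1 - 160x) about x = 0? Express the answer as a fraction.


Expanding 1/(1 - 160x) = sum_{k>=0} 160^k x^k, the series converges when |160x| < 1, i.e., |x| < 1/160.
So the radius of convergence is 1/160 = 1/160.

1/160


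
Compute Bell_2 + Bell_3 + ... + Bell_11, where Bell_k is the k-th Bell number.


Recall Bell_k counts set partitions of a k-set (with Bell_0 = 1 by convention).
Bell_2 through Bell_11: 2, 5, 15, 52, 203, 877, 4140, 21147, 115975, 678570
Sum = 2 + 5 + 15 + 52 + 203 + 877 + 4140 + 21147 + 115975 + 678570 = 820986.

820986


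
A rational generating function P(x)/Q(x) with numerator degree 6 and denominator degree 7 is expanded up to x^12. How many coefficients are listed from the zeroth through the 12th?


Expanding up to x^12 gives the coefficients for x^0, x^1, ..., x^12.
That is 12 + 1 = 13 coefficients in total.

13


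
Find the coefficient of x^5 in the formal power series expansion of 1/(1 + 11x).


Write 1/(1 + c x) = 1/(1 - (-c) x) and apply the geometric-series identity
1/(1 - y) = sum_{k>=0} y^k to get 1/(1 + c x) = sum_{k>=0} (-c)^k x^k.
So the coefficient of x^k is (-c)^k = (-1)^k * c^k.
Here c = 11 and k = 5:
(-11)^5 = -1 * 161051 = -161051

-161051


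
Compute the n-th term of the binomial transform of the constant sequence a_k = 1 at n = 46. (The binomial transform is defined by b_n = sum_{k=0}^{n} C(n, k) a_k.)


With a_k = 1 for all k, b_n = sum_{k=0}^{n} C(n, k) = 2^n by the binomial theorem.
For n = 46: 2^46 = 70368744177664.

70368744177664


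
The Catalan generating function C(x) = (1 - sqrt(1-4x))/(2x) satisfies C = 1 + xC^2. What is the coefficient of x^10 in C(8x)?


Substituting x -> 8x scales the n-th coefficient by 8^n, so [x^10] C(8x) = 8^10 * C_10.
C_10 = C(2*10, 10)/(11) = 184756/11 = 16796.
So 8^10 * 16796 = 1073741824 * 16796 = 18034567675904.

18034567675904


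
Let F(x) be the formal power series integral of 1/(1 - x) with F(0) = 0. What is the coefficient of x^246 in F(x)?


1/(1 - x) = sum_{k>=0} x^k. Integrating termwise and using F(0) = 0 gives
F(x) = sum_{k>=0} x^(k+1) / (k+1) = sum_{m>=1} x^m / m = -ln(1 - x).
So the coefficient of x^246 is 1/246 = 1/246.

1/246


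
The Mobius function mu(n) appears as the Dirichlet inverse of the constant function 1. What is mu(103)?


103 = 103 (all distinct primes).
mu(103) = (-1)^1 = -1

-1


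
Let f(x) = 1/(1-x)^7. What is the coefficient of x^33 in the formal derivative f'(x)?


Differentiate: d/dx [ 1/(1-x)^r ] = r / (1-x)^(r+1).
Here r = 7, so f'(x) = 7 / (1-x)^8.
The expansion of 1/(1-x)^(r+1) has coefficient of x^n equal to C(n+r, r).
So the coefficient of x^33 in f'(x) is
7 * C(40, 7) = 7 * 18643560 = 130504920

130504920


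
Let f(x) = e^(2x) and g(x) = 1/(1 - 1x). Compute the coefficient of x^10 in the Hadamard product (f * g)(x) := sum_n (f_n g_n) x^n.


Expanding: f_k = 2^k/k! (from e^(2x)) and g_k = 1^k (from 1/(1 - 1x)). So the Hadamard coefficient (f * g)_k = 2^k 1^k / k! = (2)^k / k!.
For k = 10: 2^10/10! = 1024/3628800 = 4/14175.

4/14175


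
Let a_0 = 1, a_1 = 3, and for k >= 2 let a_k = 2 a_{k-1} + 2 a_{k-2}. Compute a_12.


Iterating the recurrence forward:
a_0 = 1
a_1 = 3
a_2 = 2*3 + 2*1 = 8
a_3 = 2*8 + 2*3 = 22
a_4 = 2*22 + 2*8 = 60
a_5 = 2*60 + 2*22 = 164
a_6 = 2*164 + 2*60 = 448
a_7 = 2*448 + 2*164 = 1224
a_8 = 2*1224 + 2*448 = 3344
a_9 = 2*3344 + 2*1224 = 9136
a_10 = 2*9136 + 2*3344 = 24960
a_11 = 2*24960 + 2*9136 = 68192
a_12 = 2*68192 + 2*24960 = 186304
So a_12 = 186304.

186304


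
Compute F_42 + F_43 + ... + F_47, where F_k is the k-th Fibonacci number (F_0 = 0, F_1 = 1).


Use the identity sum_{k=0}^{N} F_k = F_{N+2} - 1 (which follows from F_{k+2} - F_{k+1} = F_k). Then
sum_{k=42}^{47} F_k = (F_{49} - 1) - (F_{43} - 1) = F_{49} - F_{43}.
Computing: F_{49} = 7778742049, F_{43} = 433494437, so
Sum = 7778742049 - 433494437 = 7345247612.

7345247612


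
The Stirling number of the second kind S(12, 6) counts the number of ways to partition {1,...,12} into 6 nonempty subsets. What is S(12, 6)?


Using the explicit formula S(n,k) = (1/k!) sum_{j=0}^{k} (-1)^(k-j) C(k,j) j^n:
S(12, 6) = 1323652
Equivalently, S(n,k) is n! times the coefficient of x^n in the EGF (e^x - 1)^k / k!.

1323652


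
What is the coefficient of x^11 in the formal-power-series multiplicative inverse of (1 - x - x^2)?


Let the inverse be f(x) = sum_{k>=0} a_k x^k. From f(x) * (1 - x - x^2) = 1 and matching coefficients:
 x^0: a_0 = 1.
 x^1: a_1 - a_0 = 0, so a_1 = 1.
 x^k (k >= 2): a_k - a_{k-1} - a_{k-2} = 0, i.e. a_k = a_{k-1} + a_{k-2}.
This is the Fibonacci-type recurrence shifted so that a_0 = a_1 = 1.
Iterating: a_0=1, a_1=1, a_2=2, a_3=3, a_4=5, a_5=8, a_6=13, a_7=21, a_8=34, a_9=55, ...
a_11 = 144.

144


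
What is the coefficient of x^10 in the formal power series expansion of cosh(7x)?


The Maclaurin series is cosh(t) = sum_{m>=0} t^(2m) / (2m)!, so substituting t = 7x, only even powers of x are nonzero, with coefficient of x^(2m) equal to 7^(2m) / (2m)!.
For x^10 the coefficient is 7^10/10! = 282475249/3628800 = 40353607/518400.

40353607/518400


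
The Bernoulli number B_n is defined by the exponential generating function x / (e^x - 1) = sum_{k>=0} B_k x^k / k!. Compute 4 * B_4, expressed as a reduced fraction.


Bernoulli numbers can also be computed recursively via B_0 = 1 and sum_{j=0}^{m} C(m+1, j) B_j = 0 for m >= 1. Odd-index Bernoulli numbers vanish for k >= 3.
Computing B_4 = -1/30, so 4 * B_4 = 4 * -1/30 = -2/15.

-2/15


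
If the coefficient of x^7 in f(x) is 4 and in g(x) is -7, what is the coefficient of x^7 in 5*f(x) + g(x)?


Scalar multiplication scales coefficients: 5 * 4 = 20.
Then add the g coefficient: 20 + -7
= 13

13


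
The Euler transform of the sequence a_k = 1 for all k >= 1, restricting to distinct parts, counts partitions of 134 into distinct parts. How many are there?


Partitions of 134 into distinct parts can be computed via generating function.
Product (1+x)(1+x^2)(1+x^3)...
The coefficient of x^134 = 6240974

6240974


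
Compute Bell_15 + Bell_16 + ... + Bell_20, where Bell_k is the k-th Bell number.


Recall Bell_k counts set partitions of a k-set (with Bell_0 = 1 by convention).
Bell_15 through Bell_20: 1382958545, 10480142147, 82864869804, 682076806159, 5832742205057, 51724158235372
Sum = 1382958545 + 10480142147 + 82864869804 + 682076806159 + 5832742205057 + 51724158235372 = 58333705217084.

58333705217084


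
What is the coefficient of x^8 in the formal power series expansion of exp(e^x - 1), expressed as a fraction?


exp(e^x - 1) is the exponential generating function for the Bell numbers Bell_k: exp(e^x - 1) = sum_{k>=0} Bell_k x^k / k!.
So the coefficient of x^8 in exp(e^x - 1) is Bell_8 / 8!.
Computing: Bell_8 = 4140 and 8! = 40320, giving
4140/40320 = 23/224.

23/224


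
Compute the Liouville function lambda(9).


The Liouville function is lambda(k) = (-1)^Omega(k), where Omega(k) counts the prime factors of k with multiplicity.
Factoring: 9 = 3 * 3, so Omega(9) = 2.
lambda(9) = (-1)^2 = 1.

1


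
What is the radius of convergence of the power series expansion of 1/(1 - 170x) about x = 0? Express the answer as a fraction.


Expanding 1/(1 - 170x) = sum_{k>=0} 170^k x^k, the series converges when |170x| < 1, i.e., |x| < 1/170.
So the radius of convergence is 1/170 = 1/170.

1/170


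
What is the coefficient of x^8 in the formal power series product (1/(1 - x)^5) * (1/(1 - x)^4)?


Combine the factors: (1/(1 - x)^5) * (1/(1 - x)^4) = 1/(1 - x)^9.
Then use 1/(1 - x)^r = sum_{k>=0} C(k + r - 1, r - 1) x^k with r = 9 and k = 8:
C(16, 8) = 12870.

12870


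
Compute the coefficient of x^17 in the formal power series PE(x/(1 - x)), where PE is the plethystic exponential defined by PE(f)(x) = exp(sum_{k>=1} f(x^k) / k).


For f(x) = x/(1 - x) we have
sum_{k>=1} f(x^k) / k = sum_{k>=1} (1/k) * x^k / (1 - x^k) = sum_{k, m >= 1} x^(k m) / k,
which after exponentiating simplifies to
PE(x/(1 - x)) = prod_{k>=1} 1 / (1 - x^k).
This is the generating function for the partition function p(n), so the coefficient of x^17 is p(17).
Computing p(17) by dynamic programming over parts 1, 2, ..., 17: p(17) = 297.

297


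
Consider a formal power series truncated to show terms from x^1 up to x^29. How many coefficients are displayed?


From x^1 to x^29 inclusive, the count is 29 - 1 + 1 = 29.

29


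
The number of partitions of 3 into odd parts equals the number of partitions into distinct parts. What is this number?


Computing partitions of 3 into odd parts (1, 3, 5, ...):
Using the generating function prod_{k>=0} 1/(1-x^(2k+1)),
the count is 2

2


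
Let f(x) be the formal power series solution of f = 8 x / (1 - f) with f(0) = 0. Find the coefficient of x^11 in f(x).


Apply Lagrange inversion: f = 8 x * phi(f) with phi(t) = 1/(1 - t), so
[x^n] f = 8^n * (1/n) [t^(n-1)] phi(t)^n = 8^n * (1/n) [t^(n-1)] (1 - t)^(-n) = 8^n * (1/n) C(2n - 2, n - 1) = 8^n * C_{n-1}.
For n = 11: C_10 = C(20, 10) / 11 = 184756/11 = 16796.
With the 8^11 = 8589934592 factor, the coefficient is 8589934592 * 16796 = 144276541407232.

144276541407232


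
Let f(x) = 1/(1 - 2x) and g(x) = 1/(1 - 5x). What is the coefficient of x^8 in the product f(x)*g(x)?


The coefficient of x^n in f*g is the Cauchy product: sum_{k=0}^{n} a^k * b^(n-k).
With a=2, b=5, n=8:
sum_{k=0}^{8} 2^k * 5^(8-k)
= 650871

650871


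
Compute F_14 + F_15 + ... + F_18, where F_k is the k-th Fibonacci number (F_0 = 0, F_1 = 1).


Use the identity sum_{k=0}^{N} F_k = F_{N+2} - 1 (which follows from F_{k+2} - F_{k+1} = F_k). Then
sum_{k=14}^{18} F_k = (F_{20} - 1) - (F_{15} - 1) = F_{20} - F_{15}.
Computing: F_{20} = 6765, F_{15} = 610, so
Sum = 6765 - 610 = 6155.

6155


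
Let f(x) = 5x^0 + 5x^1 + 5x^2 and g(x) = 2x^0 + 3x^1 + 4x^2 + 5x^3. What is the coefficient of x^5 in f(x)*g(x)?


Cauchy product at x^5:
5*5
= 25

25


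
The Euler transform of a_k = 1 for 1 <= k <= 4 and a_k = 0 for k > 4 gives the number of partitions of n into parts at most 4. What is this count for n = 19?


Partitions of 19 into parts at most 4:
Using generating function (1-x)^(-1)(1-x^2)^(-1)...(1-x^4)^(-1),
the coefficient of x^19 = 94

94


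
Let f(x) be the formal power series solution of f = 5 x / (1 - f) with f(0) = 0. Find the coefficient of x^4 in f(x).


Apply Lagrange inversion: f = 5 x * phi(f) with phi(t) = 1/(1 - t), so
[x^n] f = 5^n * (1/n) [t^(n-1)] phi(t)^n = 5^n * (1/n) [t^(n-1)] (1 - t)^(-n) = 5^n * (1/n) C(2n - 2, n - 1) = 5^n * C_{n-1}.
For n = 4: C_3 = C(6, 3) / 4 = 20/4 = 5.
With the 5^4 = 625 factor, the coefficient is 625 * 5 = 3125.

3125


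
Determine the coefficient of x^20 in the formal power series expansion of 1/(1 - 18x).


The geometric series identity gives 1/(1 - c x) = sum_{k>=0} c^k x^k, so the coefficient of x^k is c^k.
Here c = 18 and k = 20.
Computing: 18^20 = 12748236216396078174437376

12748236216396078174437376


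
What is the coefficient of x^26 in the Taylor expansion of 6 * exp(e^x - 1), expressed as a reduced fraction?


exp(e^x - 1) = sum_{k>=0} Bell_k x^k / k!, where Bell_k is the k-th Bell number.
So the coefficient of x^26 is 6 * Bell_26 / 26!.
Computing: Bell_26 = 49631246523618756274 and 26! = 403291461126605635584000000, giving
6 * 49631246523618756274/403291461126605635584000000 = 1459742544812316361/1976918927091204096000000.

1459742544812316361/1976918927091204096000000


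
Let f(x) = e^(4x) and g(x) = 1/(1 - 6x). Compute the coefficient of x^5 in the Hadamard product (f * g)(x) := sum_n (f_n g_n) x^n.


Expanding: f_k = 4^k/k! (from e^(4x)) and g_k = 6^k (from 1/(1 - 6x)). So the Hadamard coefficient (f * g)_k = 4^k 6^k / k! = (24)^k / k!.
For k = 5: 24^5/5! = 7962624/120 = 331776/5.

331776/5


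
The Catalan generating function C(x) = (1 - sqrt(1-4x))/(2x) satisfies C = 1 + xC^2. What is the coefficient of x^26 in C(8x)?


Substituting x -> 8x scales the n-th coefficient by 8^n, so [x^26] C(8x) = 8^26 * C_26.
C_26 = C(2*26, 26)/(27) = 495918532948104/27 = 18367353072152.
So 8^26 * 18367353072152 = 302231454903657293676544 * 18367353072152 = 5551191841725658438190432521382002688.

5551191841725658438190432521382002688


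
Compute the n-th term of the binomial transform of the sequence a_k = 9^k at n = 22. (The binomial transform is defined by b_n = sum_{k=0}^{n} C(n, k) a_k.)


With a_k = 9^k, b_n = sum_{k=0}^{n} C(n, k) 9^k = (1 + 9)^n by the binomial theorem.
For n = 22: (1 + 9)^22 = 10^22 = 10000000000000000000000.

10000000000000000000000


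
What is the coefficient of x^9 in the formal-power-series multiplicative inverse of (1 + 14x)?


The inverse is 1/(1 + 14x). Apply the geometric identity 1/(1 - y) = sum_{k>=0} y^k with y = -14x:
1/(1 + 14x) = sum_{k>=0} (-14)^k x^k.
So the coefficient of x^9 is (-14)^9 = -20661046784.

-20661046784


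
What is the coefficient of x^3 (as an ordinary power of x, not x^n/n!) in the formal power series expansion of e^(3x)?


The exponential series is e^y = sum_{k>=0} y^k / k!. Substituting y = 3x gives
e^(3x) = sum_{k>=0} 3^k x^k / k!.
So the coefficient of x^n is a^n/n! with a = 3, n = 3:
3^3 / 3! = 27/6 = 9/2

9/2


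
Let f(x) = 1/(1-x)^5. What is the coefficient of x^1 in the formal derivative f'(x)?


Differentiate: d/dx [ 1/(1-x)^r ] = r / (1-x)^(r+1).
Here r = 5, so f'(x) = 5 / (1-x)^6.
The expansion of 1/(1-x)^(r+1) has coefficient of x^n equal to C(n+r, r).
So the coefficient of x^1 in f'(x) is
5 * C(6, 5) = 5 * 6 = 30

30


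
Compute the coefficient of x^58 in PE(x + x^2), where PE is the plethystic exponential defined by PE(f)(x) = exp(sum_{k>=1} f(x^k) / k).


With f(x) = x + x^2, the exponent is sum_{k>=1} (x^k + x^(2k)) / k = -ln(1 - x) - ln(1 - x^2). Exponentiating:
PE(x + x^2) = 1 / ((1 - x)(1 - x^2)).
This is the generating function for partitions of n into parts of size 1 or 2. The number of 2's can be any j in 0..29, and the rest are 1's, so
[x^58] = floor(58/2) + 1 = 30.

30


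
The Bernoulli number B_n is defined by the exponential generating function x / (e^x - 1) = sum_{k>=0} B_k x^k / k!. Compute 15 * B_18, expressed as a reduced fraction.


Bernoulli numbers can also be computed recursively via B_0 = 1 and sum_{j=0}^{m} C(m+1, j) B_j = 0 for m >= 1. Odd-index Bernoulli numbers vanish for k >= 3.
Computing B_18 = 43867/798, so 15 * B_18 = 15 * 43867/798 = 219335/266.

219335/266


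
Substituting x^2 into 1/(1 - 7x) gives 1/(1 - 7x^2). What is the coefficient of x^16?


The coefficient of x^(2m) in 1/(1 - 7x^2) is 7^m.
With n = 16 = 2*8, the coefficient is 7^8 = 5764801.

5764801


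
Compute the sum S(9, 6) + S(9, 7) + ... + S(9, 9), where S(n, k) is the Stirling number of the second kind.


By definition, S(n, k) counts partitions of an n-set into exactly k nonempty blocks.
Computing row n = 9 for k = 6..9:
S(9, k): 2646, 462, 36, 1
Sum = 3145.

3145


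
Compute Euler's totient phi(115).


phi(n) counts integers in [1, n] coprime to n. Using the multiplicative formula phi(n) = n * prod_{p | n} (1 - 1/p):
115 = 5 * 23, so
phi(115) = 115 * (1 - 1/5) * (1 - 1/23) = 88.

88


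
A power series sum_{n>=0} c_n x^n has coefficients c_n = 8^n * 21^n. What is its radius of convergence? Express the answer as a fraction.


By the root test (Cauchy-Hadamard), the radius is R = 1 / limsup_n |c_n|^(1/n).
Here |c_n|^(1/n) = (8^n * 21^n)^(1/n) = 8 * 21 = 168 for all n.
So R = 1/168 = 1/168.

1/168


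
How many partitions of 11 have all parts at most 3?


Using the generating function (1-x)^(-1)(1-x^2)^(-1)(1-x^3)^(-1),
the coefficient of x^11 counts these restricted partitions.
Result = 16

16


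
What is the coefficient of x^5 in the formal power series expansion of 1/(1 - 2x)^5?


The general identity 1/(1 - c x)^r = sum_{k>=0} c^k C(k + r - 1, r - 1) x^k follows by substituting y = c x into 1/(1 - y)^r = sum_{k>=0} C(k + r - 1, r - 1) y^k.
For c = 2, r = 5, k = 5:
2^5 * C(9, 4) = 32 * 126 = 4032.

4032


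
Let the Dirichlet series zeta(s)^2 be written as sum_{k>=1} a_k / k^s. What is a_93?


The Dirichlet convolution of the constant function 1 with itself gives (1 * 1)(k) = sum_{d | k} 1 = d(k), the number of positive divisors of k.
Since zeta(s) = sum_{k>=1} 1/k^s, we have zeta(s)^2 = sum_{k>=1} d(k)/k^s, so a_k = d(k).
For k = 93: the divisors are 1, 3, 31, 93.
Count = 4.

4


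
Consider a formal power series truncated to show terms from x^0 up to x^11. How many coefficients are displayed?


From x^0 to x^11 inclusive, the count is 11 - 0 + 1 = 12.

12


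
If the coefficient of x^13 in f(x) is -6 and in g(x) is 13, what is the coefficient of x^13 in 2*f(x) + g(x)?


Scalar multiplication scales coefficients: 2 * -6 = -12.
Then add the g coefficient: -12 + 13
= 1

1


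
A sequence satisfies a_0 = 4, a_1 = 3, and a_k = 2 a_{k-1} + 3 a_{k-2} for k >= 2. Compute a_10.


The characteristic equation is t^2 - 2 t - 3 = 0, with roots r_1 = 3 and r_2 = -1 (so c_1 = r_1 + r_2, c_2 = -r_1 r_2 as required).
One can use the closed form a_n = A r_1^n + B r_2^n, but direct iteration is more reliable:
a_0 = 4, a_1 = 3, a_2 = 18, a_3 = 45, a_4 = 144, a_5 = 423, a_6 = 1278, a_7 = 3825, a_8 = 11484, a_9 = 34443, a_10 = 103338.
So a_10 = 103338.

103338


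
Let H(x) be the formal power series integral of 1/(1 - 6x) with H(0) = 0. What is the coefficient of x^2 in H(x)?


1/(1 - 6x) = sum_{k>=0} 6^k x^k. Integrating termwise with H(0) = 0:
H(x) = sum_{k>=0} 6^k x^(k+1) / (k+1) = sum_{m>=1} 6^(m-1) x^m / m.
For m = 2: 6^1/2 = 6/2 = 3.

3


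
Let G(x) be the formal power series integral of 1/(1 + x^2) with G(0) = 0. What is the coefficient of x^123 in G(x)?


1/(1 + x^2) = sum_{j>=0} (-1)^j x^(2j). Integrating termwise with G(0) = 0:
G(x) = sum_{j>=0} (-1)^j x^(2j+1) / (2j+1) = arctan(x).
Only odd powers are nonzero. For x^123 write 123 = 2*61 + 1, giving
(-1)^61 / 123 = -1/123 = -1/123.

-1/123


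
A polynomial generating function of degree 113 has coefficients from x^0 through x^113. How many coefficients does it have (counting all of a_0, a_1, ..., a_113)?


A polynomial of degree 113 takes the form a_0 + a_1 x + ... + a_113 x^113.
The number of coefficients is 113 + 1 = 114.

114


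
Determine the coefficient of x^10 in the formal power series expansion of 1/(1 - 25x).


The geometric series identity gives 1/(1 - c x) = sum_{k>=0} c^k x^k, so the coefficient of x^k is c^k.
Here c = 25 and k = 10.
Computing: 25^10 = 95367431640625

95367431640625


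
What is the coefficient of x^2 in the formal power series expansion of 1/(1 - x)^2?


The expansion 1/(1 - x)^r = sum_{k>=0} C(k + r - 1, r - 1) x^k follows from the multiset / negative-binomial theorem (or from repeated differentiation of the geometric series).
For r = 2 and k = 2:
C(3, 1) = 6 / (1 * 2) = 3.

3


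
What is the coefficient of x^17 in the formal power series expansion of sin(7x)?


The Maclaurin series is sin(t) = sum_{k>=0} (-1)^k t^(2k+1) / (2k+1)!, so substituting t = 7x, only odd powers of x are nonzero, with coefficient of x^(2k+1) equal to (-1)^k 7^(2k+1) / (2k+1)!.
Write 17 = 2*8 + 1, giving the coefficient (-1)^8 * 7^17 / 17! = 232630513987207/355687428096000 = 4747561509943/7258927104000.

4747561509943/7258927104000


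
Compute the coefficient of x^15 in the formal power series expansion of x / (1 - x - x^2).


Let f(x) = sum_{k>=0} a_k x^k. Multiplying f(x) * (1 - x - x^2) = x and matching coefficients gives a_0 = 0, a_1 = 1, and a_k = a_{k-1} + a_{k-2} for k >= 2. These are the Fibonacci numbers F_k.
Iterating from F_0 = 0, F_1 = 1:
F_0=0, F_1=1, F_2=1, F_3=2, F_4=3, F_5=5, F_6=8, F_7=13, F_8=21, F_9=34, ...
F_15 = 610.

610


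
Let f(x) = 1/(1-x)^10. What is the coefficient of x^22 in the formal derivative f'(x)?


Differentiate: d/dx [ 1/(1-x)^r ] = r / (1-x)^(r+1).
Here r = 10, so f'(x) = 10 / (1-x)^11.
The expansion of 1/(1-x)^(r+1) has coefficient of x^n equal to C(n+r, r).
So the coefficient of x^22 in f'(x) is
10 * C(32, 10) = 10 * 64512240 = 645122400

645122400


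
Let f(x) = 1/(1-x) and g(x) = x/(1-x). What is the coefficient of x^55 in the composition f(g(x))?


First simplify the composition: f(g(x)) = 1/(1 - x/(1-x)) = (1-x)/((1-x) - x) = (1-x)/(1-2x).
Now extract the coefficient. Write (1-x)/(1-2x) = 1/(1-2x) - x/(1-2x).
The coefficient of x^n in 1/(1-2x) is 2^n, and in x/(1-2x) is 2^(n-1) (for n >= 1).
So the coefficient of x^55 is 2^55 - 2^54 = 36028797018963968 - 18014398509481984 = 18014398509481984.

18014398509481984


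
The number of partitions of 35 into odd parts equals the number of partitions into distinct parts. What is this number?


Computing partitions of 35 into odd parts (1, 3, 5, ...):
Using the generating function prod_{k>=0} 1/(1-x^(2k+1)),
the count is 585

585


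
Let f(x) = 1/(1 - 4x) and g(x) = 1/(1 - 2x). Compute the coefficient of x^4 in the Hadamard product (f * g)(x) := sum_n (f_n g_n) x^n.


f has coefficients f_k = 4^k and g has coefficients g_k = 2^k, so the Hadamard product has coefficient (f*g)_k = 4^k * 2^k = 8^k.
For k = 4: 8^4 = 4096.

4096


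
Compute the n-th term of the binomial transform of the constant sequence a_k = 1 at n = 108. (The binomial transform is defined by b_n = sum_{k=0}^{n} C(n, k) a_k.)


With a_k = 1 for all k, b_n = sum_{k=0}^{n} C(n, k) = 2^n by the binomial theorem.
For n = 108: 2^108 = 324518553658426726783156020576256.

324518553658426726783156020576256


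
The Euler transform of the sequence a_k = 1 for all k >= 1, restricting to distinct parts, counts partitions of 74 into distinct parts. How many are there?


Partitions of 74 into distinct parts can be computed via generating function.
Product (1+x)(1+x^2)(1+x^3)...
The coefficient of x^74 = 44046

44046


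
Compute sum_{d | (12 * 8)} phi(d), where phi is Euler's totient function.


First, 12 * 8 = 96. One classical identity is sum_{d | n} phi(d) = n (each k in [1, n] has a unique gcd with n, and among the k's with gcd(k, n) = n/d there are phi(d) of them). So the sum equals 96. We also verify directly:
Divisors of 96: 1, 2, 3, 4, 6, 8, 12, 16, 24, 32, 48, 96.
phi values: 1, 1, 2, 2, 2, 4, 4, 8, 8, 16, 16, 32.
Sum = 96.

96


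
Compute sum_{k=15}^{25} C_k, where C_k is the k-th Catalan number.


C_15 through C_25: 9694845, 35357670, 129644790, 477638700, 1767263190, 6564120420, 24466267020, 91482563640, 343059613650, 1289904147324, 4861946401452
Sum = 9694845 + 35357670 + 129644790 + 477638700 + 1767263190 + 6564120420 + 24466267020 + 91482563640 + 343059613650 + 1289904147324 + 4861946401452
= 6619842712701

6619842712701


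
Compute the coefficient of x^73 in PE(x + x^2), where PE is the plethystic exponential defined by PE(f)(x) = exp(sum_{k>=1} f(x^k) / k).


With f(x) = x + x^2, the exponent is sum_{k>=1} (x^k + x^(2k)) / k = -ln(1 - x) - ln(1 - x^2). Exponentiating:
PE(x + x^2) = 1 / ((1 - x)(1 - x^2)).
This is the generating function for partitions of n into parts of size 1 or 2. The number of 2's can be any j in 0..36, and the rest are 1's, so
[x^73] = floor(73/2) + 1 = 37.

37


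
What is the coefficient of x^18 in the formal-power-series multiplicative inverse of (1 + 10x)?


The inverse is 1/(1 + 10x). Apply the geometric identity 1/(1 - y) = sum_{k>=0} y^k with y = -10x:
1/(1 + 10x) = sum_{k>=0} (-10)^k x^k.
So the coefficient of x^18 is (-10)^18 = 1000000000000000000.

1000000000000000000


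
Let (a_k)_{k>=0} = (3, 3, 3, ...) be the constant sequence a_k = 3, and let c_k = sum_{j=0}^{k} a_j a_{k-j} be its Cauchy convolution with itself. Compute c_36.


Since a_j = 3 for all j >= 0, the convolution sum becomes
c_k = sum_{j=0}^{k} 3 * 3 = 9 * (k + 1).
Equivalently, the generating function of (a_k) is 3/(1 - x) and its square is 9/(1 - x)^2 = sum_{k>=0} 9(k + 1) x^k.
For k = 36: 9 * 37 = 333.

333


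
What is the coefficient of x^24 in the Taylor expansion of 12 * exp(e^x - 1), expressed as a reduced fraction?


exp(e^x - 1) = sum_{k>=0} Bell_k x^k / k!, where Bell_k is the k-th Bell number.
So the coefficient of x^24 is 12 * Bell_24 / 24!.
Computing: Bell_24 = 445958869294805289 and 24! = 620448401733239439360000, giving
12 * 445958869294805289/620448401733239439360000 = 148652956431601763/17234677825923317760000.

148652956431601763/17234677825923317760000


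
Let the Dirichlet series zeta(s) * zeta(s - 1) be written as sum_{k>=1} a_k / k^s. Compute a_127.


Convolution gives a_k = sum_{d | k} d * 1 = sum_{d | k} d = sigma(k), the sum of positive divisors of k.
For k = 127, the divisors are 1, 127, so
sigma(127) = 1 + 127 = 128.

128


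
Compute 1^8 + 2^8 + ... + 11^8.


This power sum has a closed form given by Faulhaber's formula
sum_{k=1}^{m} k^p = (1 / (p + 1)) * sum_{j=0}^{p} C(p + 1, j) B_j m^(p + 1 - j),
but for small m direct computation is fastest:
1 + 256 + 6561 + 65536 + 390625 + 1679616 + 5764801 + 16777216 + 43046721 + 100000000 + 214358881 = 382090214.

382090214


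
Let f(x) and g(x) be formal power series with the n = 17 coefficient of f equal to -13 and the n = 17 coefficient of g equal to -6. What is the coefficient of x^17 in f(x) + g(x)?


Addition of formal power series is termwise.
The coefficient of x^17 in f + g = -13 + -6
= -19

-19


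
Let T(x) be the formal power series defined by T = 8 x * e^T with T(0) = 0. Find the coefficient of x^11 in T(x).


Apply the Lagrange inversion formula: if T = 8 x * phi(T) with phi(t) = e^t, then
[x^n] T = 8^n * (1/n) [t^(n-1)] phi(t)^n = 8^n * (1/n) [t^(n-1)] e^(n t) = 8^n * (1/n) * n^(n-1) / (n-1)! = 8^n * n^(n-1) / n!.
When c = 1 this is the Cayley count of rooted labeled trees on n vertices, divided by n!.
For n = 11: 8^11 * 11^10 / 11! = 8589934592 * 25937424601/39916800 = 79119595457216512/14175.

79119595457216512/14175


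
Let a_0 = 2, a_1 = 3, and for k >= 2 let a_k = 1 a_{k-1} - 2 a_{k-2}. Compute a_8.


Iterating the recurrence forward:
a_0 = 2
a_1 = 3
a_2 = 1*3 - 2*2 = -1
a_3 = 1*-1 - 2*3 = -7
a_4 = 1*-7 - 2*-1 = -5
a_5 = 1*-5 - 2*-7 = 9
a_6 = 1*9 - 2*-5 = 19
a_7 = 1*19 - 2*9 = 1
a_8 = 1*1 - 2*19 = -37
So a_8 = -37.

-37


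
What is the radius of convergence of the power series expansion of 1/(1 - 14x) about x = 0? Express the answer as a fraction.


Expanding 1/(1 - 14x) = sum_{k>=0} 14^k x^k, the series converges when |14x| < 1, i.e., |x| < 1/14.
So the radius of convergence is 1/14 = 1/14.

1/14


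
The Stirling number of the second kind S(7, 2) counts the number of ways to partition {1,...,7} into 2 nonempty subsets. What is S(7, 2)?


Using the explicit formula S(n,k) = (1/k!) sum_{j=0}^{k} (-1)^(k-j) C(k,j) j^n:
S(7, 2) = 63
Equivalently, S(n,k) is n! times the coefficient of x^n in the EGF (e^x - 1)^k / k!.

63


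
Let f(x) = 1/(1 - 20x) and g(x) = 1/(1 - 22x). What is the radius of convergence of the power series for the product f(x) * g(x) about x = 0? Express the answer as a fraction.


The radius of 1/(1 - 20x) is 1/20 (nearest singularity at x = 1/20), and the radius of 1/(1 - 22x) is 1/22.
The product f(x)*g(x) = 1/((1 - 20x)(1 - 22x)) has singularities at both 1/20 and 1/22, so its radius of convergence is the distance to the nearest one:
min(1/20, 1/22) = 1/22.

1/22


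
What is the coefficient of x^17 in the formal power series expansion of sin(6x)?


The Maclaurin series is sin(t) = sum_{k>=0} (-1)^k t^(2k+1) / (2k+1)!, so substituting t = 6x, only odd powers of x are nonzero, with coefficient of x^(2k+1) equal to (-1)^k 6^(2k+1) / (2k+1)!.
Write 17 = 2*8 + 1, giving the coefficient (-1)^8 * 6^17 / 17! = 16926659444736/355687428096000 = 708588/14889875.

708588/14889875


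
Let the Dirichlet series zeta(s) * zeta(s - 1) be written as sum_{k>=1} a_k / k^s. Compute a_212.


Convolution gives a_k = sum_{d | k} d * 1 = sum_{d | k} d = sigma(k), the sum of positive divisors of k.
For k = 212, the divisors are 1, 2, 4, 53, 106, 212, so
sigma(212) = 1 + 2 + 4 + 53 + 106 + 212 = 378.

378


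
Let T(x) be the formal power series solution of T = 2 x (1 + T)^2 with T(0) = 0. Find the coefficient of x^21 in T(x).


Apply the Lagrange inversion formula: if T = 2 x * phi(T) with phi(t) = (1 + t)^2, then [x^n] T = 2^n * (1/n) [t^(n-1)] phi(t)^n = 2^n * (1/n) [t^(n-1)] (1 + t)^(2n) = 2^n * (1/n) C(2n, n-1).
Using the identity C(2n, n-1) = C(2n, n) * n / (n+1), the unscaled factor equals C(2n, n) / (n+1) = C_n, the n-th Catalan number.
For n = 21: C_21 = C(42, 21) / 22 = 538257874440/22 = 24466267020.
With the 2^21 = 2097152 factor, the coefficient is 2097152 * 24466267020 = 51309480813527040.

51309480813527040


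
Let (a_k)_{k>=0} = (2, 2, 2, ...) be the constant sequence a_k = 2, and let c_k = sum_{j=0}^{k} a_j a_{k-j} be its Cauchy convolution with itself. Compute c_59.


Since a_j = 2 for all j >= 0, the convolution sum becomes
c_k = sum_{j=0}^{k} 2 * 2 = 4 * (k + 1).
Equivalently, the generating function of (a_k) is 2/(1 - x) and its square is 4/(1 - x)^2 = sum_{k>=0} 4(k + 1) x^k.
For k = 59: 4 * 60 = 240.

240


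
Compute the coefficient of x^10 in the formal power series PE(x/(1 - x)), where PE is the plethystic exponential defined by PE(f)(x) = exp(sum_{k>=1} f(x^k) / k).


For f(x) = x/(1 - x) we have
sum_{k>=1} f(x^k) / k = sum_{k>=1} (1/k) * x^k / (1 - x^k) = sum_{k, m >= 1} x^(k m) / k,
which after exponentiating simplifies to
PE(x/(1 - x)) = prod_{k>=1} 1 / (1 - x^k).
This is the generating function for the partition function p(n), so the coefficient of x^10 is p(10).
Computing p(10) by dynamic programming over parts 1, 2, ..., 10: p(10) = 42.

42


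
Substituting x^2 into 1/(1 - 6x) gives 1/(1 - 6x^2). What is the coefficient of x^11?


Since 1/(1 - 6x^2) only has even powers of x,
the coefficient of x^11 (odd) is 0.

0


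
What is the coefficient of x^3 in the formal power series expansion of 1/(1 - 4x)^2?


The general identity 1/(1 - c x)^r = sum_{k>=0} c^k C(k + r - 1, r - 1) x^k follows by substituting y = c x into 1/(1 - y)^r = sum_{k>=0} C(k + r - 1, r - 1) y^k.
For c = 4, r = 2, k = 3:
4^3 * C(4, 1) = 64 * 4 = 256.

256


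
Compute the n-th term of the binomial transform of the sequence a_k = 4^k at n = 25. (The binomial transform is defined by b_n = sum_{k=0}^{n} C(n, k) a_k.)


With a_k = 4^k, b_n = sum_{k=0}^{n} C(n, k) 4^k = (1 + 4)^n by the binomial theorem.
For n = 25: (1 + 4)^25 = 5^25 = 298023223876953125.

298023223876953125


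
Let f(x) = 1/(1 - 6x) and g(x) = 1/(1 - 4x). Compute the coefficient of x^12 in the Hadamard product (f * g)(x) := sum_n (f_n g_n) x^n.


f has coefficients f_k = 6^k and g has coefficients g_k = 4^k, so the Hadamard product has coefficient (f*g)_k = 6^k * 4^k = 24^k.
For k = 12: 24^12 = 36520347436056576.

36520347436056576


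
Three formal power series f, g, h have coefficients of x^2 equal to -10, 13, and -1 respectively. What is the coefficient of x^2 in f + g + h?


Series addition is componentwise:
-10 + 13 + -1
= 2

2


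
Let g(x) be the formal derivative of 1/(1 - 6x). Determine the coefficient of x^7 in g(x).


Differentiate termwise: d/dx sum_{k>=0} 6^k x^k = sum_{k>=1} k 6^k x^(k-1) = sum_{j>=0} (j+1) 6^(j+1) x^j.
Equivalently, d/dx [1/(1 - 6x)] = 6/(1 - 6x)^2.
For j = 7: 8 * 6^8 = 8 * 1679616 = 13436928.

13436928


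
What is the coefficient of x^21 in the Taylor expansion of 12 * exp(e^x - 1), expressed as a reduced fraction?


exp(e^x - 1) = sum_{k>=0} Bell_k x^k / k!, where Bell_k is the k-th Bell number.
So the coefficient of x^21 is 12 * Bell_21 / 21!.
Computing: Bell_21 = 474869816156751 and 21! = 51090942171709440000, giving
12 * 474869816156751/51090942171709440000 = 158289938718917/1419192838103040000.

158289938718917/1419192838103040000


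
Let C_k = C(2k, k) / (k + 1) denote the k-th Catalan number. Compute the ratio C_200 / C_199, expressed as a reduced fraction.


Using C_k = (2k)! / (k! (k+1)!), the ratio C_{k+1}/C_k simplifies to
C_{k+1}/C_k = [(2k+2)! / ((k+1)! (k+2)!)] * [k! (k+1)! / (2k)!]
 = (2k+2)(2k+1) / ((k+1)(k+2)) = 2(2k+1) / (k+2).
For k = 199: 2(2*199 + 1) / (199 + 2) = 798/201 = 266/67.

266/67


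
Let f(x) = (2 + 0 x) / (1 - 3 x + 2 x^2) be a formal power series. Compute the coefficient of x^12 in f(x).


Write f(x) = sum_{k>=0} a_k x^k. Multiplying both sides by 1 - 3 x + 2 x^2 gives
(1 - 3 x + 2 x^2) sum_{k>=0} a_k x^k = 2 + 0 x.
Matching coefficients:
 x^0: a_0 = 2
 x^1: a_1 - 3 a_0 = 0  =>  a_1 = 3*2 + 0 = 6
 x^k (k >= 2): a_k = 3 a_{k-1} - 2 a_{k-2}.
Iterating: a_2 = 14, a_3 = 30, a_4 = 62, a_5 = 126, a_6 = 254, a_7 = 510, a_8 = 1022, a_9 = 2046, a_10 = 4094, a_11 = 8190, a_12 = 16382.
So the coefficient of x^12 is 16382.

16382


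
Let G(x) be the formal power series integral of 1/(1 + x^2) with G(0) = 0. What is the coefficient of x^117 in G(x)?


1/(1 + x^2) = sum_{j>=0} (-1)^j x^(2j). Integrating termwise with G(0) = 0:
G(x) = sum_{j>=0} (-1)^j x^(2j+1) / (2j+1) = arctan(x).
Only odd powers are nonzero. For x^117 write 117 = 2*58 + 1, giving
(-1)^58 / 117 = 1/117 = 1/117.

1/117


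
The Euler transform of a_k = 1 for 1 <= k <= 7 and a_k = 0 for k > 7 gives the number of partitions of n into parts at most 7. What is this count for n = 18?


Partitions of 18 into parts at most 7:
Using generating function (1-x)^(-1)(1-x^2)^(-1)...(1-x^7)^(-1),
the coefficient of x^18 = 248

248


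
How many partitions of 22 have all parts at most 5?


Using the generating function (1-x)^(-1)(1-x^2)^(-1)...(1-x^5)^(-1),
the coefficient of x^22 counts these restricted partitions.
Result = 255

255


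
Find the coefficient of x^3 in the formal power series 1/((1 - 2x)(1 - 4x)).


By partial fractions or Cauchy convolution:
The coefficient equals sum_{k=0}^{3} 2^k * 4^(3-k).
= 120

120


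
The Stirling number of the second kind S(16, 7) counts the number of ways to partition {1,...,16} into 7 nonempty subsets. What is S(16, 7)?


Using the explicit formula S(n,k) = (1/k!) sum_{j=0}^{k} (-1)^(k-j) C(k,j) j^n:
S(16, 7) = 3281882604
Equivalently, S(n,k) is n! times the coefficient of x^n in the EGF (e^x - 1)^k / k!.

3281882604


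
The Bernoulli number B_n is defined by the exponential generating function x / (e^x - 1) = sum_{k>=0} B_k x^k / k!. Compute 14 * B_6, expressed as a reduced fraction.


Bernoulli numbers can also be computed recursively via B_0 = 1 and sum_{j=0}^{m} C(m+1, j) B_j = 0 for m >= 1. Odd-index Bernoulli numbers vanish for k >= 3.
Computing B_6 = 1/42, so 14 * B_6 = 14 * 1/42 = 1/3.

1/3


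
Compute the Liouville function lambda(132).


The Liouville function is lambda(k) = (-1)^Omega(k), where Omega(k) counts the prime factors of k with multiplicity.
Factoring: 132 = 2 * 2 * 3 * 11, so Omega(132) = 4.
lambda(132) = (-1)^4 = 1.

1


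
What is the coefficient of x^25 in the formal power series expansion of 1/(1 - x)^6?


The negative binomial / multiset identity is
1/(1 - x)^r = sum_{k>=0} C(k + r - 1, r - 1) x^k.
Here r = 6 and k = 25, so the coefficient is
C(25 + 5, 5) = C(30, 5)
= 142506

142506


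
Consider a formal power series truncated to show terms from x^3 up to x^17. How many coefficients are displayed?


From x^3 to x^17 inclusive, the count is 17 - 3 + 1 = 15.

15


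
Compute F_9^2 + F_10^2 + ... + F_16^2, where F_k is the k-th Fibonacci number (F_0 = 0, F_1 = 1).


There is a standard identity sum_{k=0}^{N} F_k^2 = F_N * F_{N+1} (proved inductively from the telescoping relation F_k^2 = F_k F_{k+1} - F_{k-1} F_k). Then
sum_{k=9}^{16} F_k^2 = F_16 F_17 - F_8 F_9.
Computing: F_16 = 987, F_17 = 1597, F_8 = 21, F_9 = 34.
Sum = 987 * 1597 - 21 * 34 = 1575525.

1575525


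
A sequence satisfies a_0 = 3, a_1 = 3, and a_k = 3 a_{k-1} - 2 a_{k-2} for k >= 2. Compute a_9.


The characteristic equation is t^2 - 3 t + 2 = 0, with roots r_1 = 2 and r_2 = 1 (so c_1 = r_1 + r_2, c_2 = -r_1 r_2 as required).
One can use the closed form a_n = A r_1^n + B r_2^n, but direct iteration is more reliable:
a_0 = 3, a_1 = 3, a_2 = 3, a_3 = 3, a_4 = 3, a_5 = 3, a_6 = 3, a_7 = 3, a_8 = 3, a_9 = 3.
So a_9 = 3.

3


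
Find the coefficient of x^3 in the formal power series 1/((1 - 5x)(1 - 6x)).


By partial fractions or Cauchy convolution:
The coefficient equals sum_{k=0}^{3} 5^k * 6^(3-k).
= 671

671


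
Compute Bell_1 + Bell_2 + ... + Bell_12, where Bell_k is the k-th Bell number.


Recall Bell_k counts set partitions of a k-set (with Bell_0 = 1 by convention).
Bell_1 through Bell_12: 1, 2, 5, 15, 52, 203, 877, 4140, 21147, 115975, 678570, 4213597
Sum = 1 + 2 + 5 + 15 + 52 + 203 + 877 + 4140 + 21147 + 115975 + 678570 + 4213597 = 5034584.

5034584


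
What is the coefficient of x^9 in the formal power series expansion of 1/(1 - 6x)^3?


The general identity 1/(1 - c x)^r = sum_{k>=0} c^k C(k + r - 1, r - 1) x^k follows by substituting y = c x into 1/(1 - y)^r = sum_{k>=0} C(k + r - 1, r - 1) y^k.
For c = 6, r = 3, k = 9:
6^9 * C(11, 2) = 10077696 * 55 = 554273280.

554273280


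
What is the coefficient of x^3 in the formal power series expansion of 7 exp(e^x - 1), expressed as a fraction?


exp(e^x - 1) is the exponential generating function for the Bell numbers Bell_k: exp(e^x - 1) = sum_{k>=0} Bell_k x^k / k!.
So the coefficient of x^3 in 7 exp(e^x - 1) is 7 Bell_3 / 3!.
Computing: Bell_3 = 5 and 3! = 6, giving
7 * 5/6 = 35/6.

35/6


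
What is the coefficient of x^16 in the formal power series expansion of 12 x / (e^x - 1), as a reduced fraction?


The exponential generating function for Bernoulli numbers is
x / (e^x - 1) = sum_{k>=0} B_k x^k / k!.
So the coefficient of x^16 in 12 x / (e^x - 1) is 12 B_16 / 16!.
Computing: B_16 = -3617/510, 16! = 20922789888000, giving
12 * -3617/510 / 20922789888000 = -3617/889218570240000.

-3617/889218570240000
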